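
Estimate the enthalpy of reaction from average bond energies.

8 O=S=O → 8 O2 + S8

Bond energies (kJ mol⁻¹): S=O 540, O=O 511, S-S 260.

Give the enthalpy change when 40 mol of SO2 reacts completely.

Bonds broken (reactants):
  S=O: 16 × 540 = 8640
  Σ(broken) = 8640 kJ
Bonds formed (products):
  O=O: 8 × 511 = 4088
  S-S: 8 × 260 = 2080
  Σ(formed) = 6168 kJ
ΔH = Σ(broken) − Σ(formed) = 8640 − 6168 = +2472 kJ
For 5× the reaction as written: 5 × (+2472) = +12360 kJ

ΔH = +12360 kJ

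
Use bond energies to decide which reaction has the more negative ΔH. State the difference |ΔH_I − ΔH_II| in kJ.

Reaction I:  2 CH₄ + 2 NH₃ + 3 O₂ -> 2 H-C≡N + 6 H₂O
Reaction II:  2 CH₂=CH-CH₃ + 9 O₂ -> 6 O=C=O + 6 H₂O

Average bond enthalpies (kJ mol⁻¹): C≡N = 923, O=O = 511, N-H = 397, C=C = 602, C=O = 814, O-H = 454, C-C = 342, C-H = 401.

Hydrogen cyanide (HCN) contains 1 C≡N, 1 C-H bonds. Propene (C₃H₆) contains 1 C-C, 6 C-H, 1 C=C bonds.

Reaction I:
  Bonds broken (reactants):
    C-H: 8 × 401 = 3208
    N-H: 6 × 397 = 2382
    O=O: 3 × 511 = 1533
    Σ(broken) = 7123 kJ
  Bonds formed (products):
    C≡N: 2 × 923 = 1846
    C-H: 2 × 401 = 802
    O-H: 12 × 454 = 5448
    Σ(formed) = 8096 kJ
  ΔH_I = 7123 − 8096 = −973 kJ
Reaction II:
  Bonds broken (reactants):
    C-C: 2 × 342 = 684
    C-H: 12 × 401 = 4812
    C=C: 2 × 602 = 1204
    O=O: 9 × 511 = 4599
    Σ(broken) = 11299 kJ
  Bonds formed (products):
    C=O: 12 × 814 = 9768
    O-H: 12 × 454 = 5448
    Σ(formed) = 15216 kJ
  ΔH_II = 11299 − 15216 = −3917 kJ
ΔH_I − ΔH_II = +2944 kJ, so reaction II has the more negative ΔH; |ΔH_I − ΔH_II| = 2944 kJ.

Reaction II, by 2944 kJ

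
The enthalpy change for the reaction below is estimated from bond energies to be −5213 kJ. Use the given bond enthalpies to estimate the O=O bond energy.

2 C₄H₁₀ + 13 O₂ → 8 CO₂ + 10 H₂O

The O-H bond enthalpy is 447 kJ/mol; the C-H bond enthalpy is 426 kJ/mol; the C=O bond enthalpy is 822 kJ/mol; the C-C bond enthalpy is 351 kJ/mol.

Let D be the O=O bond energy.
Σ(broken) = 6×351 + 20×426 + 13×D = 10626 + 13D
Σ(formed) = 16×822 + 20×447 = 22092
ΔH = Σ(broken) − Σ(formed) = (10626 + 13D) − (22092) = −11466 + 13D
Setting this equal to −5213 kJ gives 13D = 6253, so D = 481 kJ/mol.

D(O=O) ≈ 481 kJ/mol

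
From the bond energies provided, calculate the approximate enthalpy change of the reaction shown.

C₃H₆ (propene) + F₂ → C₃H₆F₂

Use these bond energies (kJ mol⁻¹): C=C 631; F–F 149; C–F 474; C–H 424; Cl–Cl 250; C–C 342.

ΔH ≈ −510 kJ

Bonds broken (reactants):
  C–C: 1 × 342 = 342
  C–H: 6 × 424 = 2544
  C=C: 1 × 631 = 631
  F–F: 1 × 149 = 149
  Σ(broken) = 3666 kJ
Bonds formed (products):
  C–C: 2 × 342 = 684
  C–F: 2 × 474 = 948
  C–H: 6 × 424 = 2544
  Σ(formed) = 4176 kJ
ΔH = Σ(broken) − Σ(formed) = 3666 − 4176 = −510 kJ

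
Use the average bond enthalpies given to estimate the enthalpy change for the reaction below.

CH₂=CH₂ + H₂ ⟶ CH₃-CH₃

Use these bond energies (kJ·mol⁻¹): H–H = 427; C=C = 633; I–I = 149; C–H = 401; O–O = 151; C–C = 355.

ΔH ≈ −97 kJ

Bonds broken (reactants):
  C–H: 4 × 401 = 1604
  C=C: 1 × 633 = 633
  H–H: 1 × 427 = 427
  Σ(broken) = 2664 kJ
Bonds formed (products):
  C–C: 1 × 355 = 355
  C–H: 6 × 401 = 2406
  Σ(formed) = 2761 kJ
ΔH = Σ(broken) − Σ(formed) = 2664 − 2761 = −97 kJ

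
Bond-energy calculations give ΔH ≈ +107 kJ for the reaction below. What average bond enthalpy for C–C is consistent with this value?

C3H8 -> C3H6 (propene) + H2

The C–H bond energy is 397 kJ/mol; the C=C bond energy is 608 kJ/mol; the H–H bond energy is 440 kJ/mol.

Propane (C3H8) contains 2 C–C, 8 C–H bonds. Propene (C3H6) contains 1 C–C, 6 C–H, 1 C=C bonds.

Let D be the C–C bond energy.
Σ(broken) = 2×D + 8×397 = 3176 + 2D
Σ(formed) = 1×D + 6×397 + 1×608 + 1×440 = 3430 + D
ΔH = Σ(broken) − Σ(formed) = (3176 + 2D) − (3430 + D) = −254 + D
Setting this equal to +107 kJ gives D = 361 kJ/mol.

D(C–C) ≈ 361 kJ/mol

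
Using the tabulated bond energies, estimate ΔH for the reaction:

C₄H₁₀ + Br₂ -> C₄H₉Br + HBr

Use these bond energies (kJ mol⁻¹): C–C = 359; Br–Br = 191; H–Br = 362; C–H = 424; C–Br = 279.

Bonds broken (reactants):
  Br–Br: 1 × 191 = 191
  C–C: 3 × 359 = 1077
  C–H: 10 × 424 = 4240
  Σ(broken) = 5508 kJ
Bonds formed (products):
  C–Br: 1 × 279 = 279
  C–C: 3 × 359 = 1077
  C–H: 9 × 424 = 3816
  H–Br: 1 × 362 = 362
  Σ(formed) = 5534 kJ
ΔH = Σ(broken) − Σ(formed) = 5508 − 5534 = −26 kJ

ΔH ≈ −26 kJ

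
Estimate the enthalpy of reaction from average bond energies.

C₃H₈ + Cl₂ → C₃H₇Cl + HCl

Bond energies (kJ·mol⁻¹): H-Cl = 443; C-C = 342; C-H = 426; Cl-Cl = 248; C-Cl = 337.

Bonds broken (reactants):
  C-C: 2 × 342 = 684
  C-H: 8 × 426 = 3408
  Cl-Cl: 1 × 248 = 248
  Σ(broken) = 4340 kJ
Bonds formed (products):
  C-C: 2 × 342 = 684
  C-Cl: 1 × 337 = 337
  C-H: 7 × 426 = 2982
  H-Cl: 1 × 443 = 443
  Σ(formed) = 4446 kJ
ΔH = Σ(broken) − Σ(formed) = 4340 − 4446 = −106 kJ

ΔH ≈ −106 kJ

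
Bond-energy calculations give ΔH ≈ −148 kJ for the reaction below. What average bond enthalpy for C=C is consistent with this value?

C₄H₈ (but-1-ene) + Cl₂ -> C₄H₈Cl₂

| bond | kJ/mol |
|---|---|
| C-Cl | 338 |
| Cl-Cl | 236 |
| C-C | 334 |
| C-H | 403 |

Let D be the C=C bond energy.
Σ(broken) = 2×334 + 8×403 + 1×D + 1×236 = 4128 + D
Σ(formed) = 3×334 + 2×338 + 8×403 = 4902
ΔH = Σ(broken) − Σ(formed) = (4128 + D) − (4902) = −774 + D
Setting this equal to −148 kJ gives D = 626 kJ/mol.

D(C=C) ≈ 626 kJ/mol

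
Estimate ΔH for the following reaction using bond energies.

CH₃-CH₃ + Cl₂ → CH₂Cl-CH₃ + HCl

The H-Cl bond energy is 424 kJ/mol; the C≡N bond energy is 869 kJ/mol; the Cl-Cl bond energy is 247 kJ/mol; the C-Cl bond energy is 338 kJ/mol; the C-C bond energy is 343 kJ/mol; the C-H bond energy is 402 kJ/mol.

ΔH ≈ −113 kJ

Bonds broken (reactants):
  C-C: 1 × 343 = 343
  C-H: 6 × 402 = 2412
  Cl-Cl: 1 × 247 = 247
  Σ(broken) = 3002 kJ
Bonds formed (products):
  C-C: 1 × 343 = 343
  C-Cl: 1 × 338 = 338
  C-H: 5 × 402 = 2010
  H-Cl: 1 × 424 = 424
  Σ(formed) = 3115 kJ
ΔH = Σ(broken) − Σ(formed) = 3002 − 3115 = −113 kJ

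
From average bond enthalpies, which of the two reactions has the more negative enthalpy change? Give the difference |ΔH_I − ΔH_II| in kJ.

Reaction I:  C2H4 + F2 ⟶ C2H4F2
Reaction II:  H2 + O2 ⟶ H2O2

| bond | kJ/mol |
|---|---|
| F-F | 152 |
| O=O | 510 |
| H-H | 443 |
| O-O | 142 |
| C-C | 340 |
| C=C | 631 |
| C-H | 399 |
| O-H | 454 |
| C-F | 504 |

Reaction I, by 468 kJ

Reaction I:
  Bonds broken (reactants):
    C-H: 4 × 399 = 1596
    C=C: 1 × 631 = 631
    F-F: 1 × 152 = 152
    Σ(broken) = 2379 kJ
  Bonds formed (products):
    C-C: 1 × 340 = 340
    C-F: 2 × 504 = 1008
    C-H: 4 × 399 = 1596
    Σ(formed) = 2944 kJ
  ΔH_I = 2379 − 2944 = −565 kJ
Reaction II:
  Bonds broken (reactants):
    H-H: 1 × 443 = 443
    O=O: 1 × 510 = 510
    Σ(broken) = 953 kJ
  Bonds formed (products):
    O-H: 2 × 454 = 908
    O-O: 1 × 142 = 142
    Σ(formed) = 1050 kJ
  ΔH_II = 953 − 1050 = −97 kJ
ΔH_I − ΔH_II = −468 kJ, so reaction I has the more negative ΔH; |ΔH_I − ΔH_II| = 468 kJ.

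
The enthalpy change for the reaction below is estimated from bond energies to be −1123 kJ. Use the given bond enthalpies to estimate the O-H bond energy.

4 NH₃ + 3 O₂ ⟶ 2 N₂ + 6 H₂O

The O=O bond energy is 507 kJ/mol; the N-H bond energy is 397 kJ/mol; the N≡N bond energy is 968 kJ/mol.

Let D be the O-H bond energy.
Σ(broken) = 12×397 + 3×507 = 6285
Σ(formed) = 2×968 + 12×D = 1936 + 12D
ΔH = Σ(broken) − Σ(formed) = (6285) − (1936 + 12D) = +4349 − 12D
Setting this equal to −1123 kJ gives 12D = 5472, so D = 456 kJ/mol.

D(O-H) ≈ 456 kJ/mol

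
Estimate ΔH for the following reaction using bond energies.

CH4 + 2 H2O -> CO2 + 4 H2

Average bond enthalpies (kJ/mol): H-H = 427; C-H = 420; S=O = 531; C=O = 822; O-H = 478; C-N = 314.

Bonds broken (reactants):
  C-H: 4 × 420 = 1680
  O-H: 4 × 478 = 1912
  Σ(broken) = 3592 kJ
Bonds formed (products):
  C=O: 2 × 822 = 1644
  H-H: 4 × 427 = 1708
  Σ(formed) = 3352 kJ
ΔH = Σ(broken) − Σ(formed) = 3592 − 3352 = +240 kJ

ΔH ≈ +240 kJ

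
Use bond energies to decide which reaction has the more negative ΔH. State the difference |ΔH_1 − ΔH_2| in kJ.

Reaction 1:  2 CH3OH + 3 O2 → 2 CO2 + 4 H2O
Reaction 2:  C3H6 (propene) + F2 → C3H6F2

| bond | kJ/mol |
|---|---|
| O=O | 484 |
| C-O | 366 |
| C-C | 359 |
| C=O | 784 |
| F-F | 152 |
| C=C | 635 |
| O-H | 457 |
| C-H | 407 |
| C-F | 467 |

Reaction 1, by 746 kJ

Reaction 1:
  Bonds broken (reactants):
    C-H: 6 × 407 = 2442
    C-O: 2 × 366 = 732
    O-H: 2 × 457 = 914
    O=O: 3 × 484 = 1452
    Σ(broken) = 5540 kJ
  Bonds formed (products):
    C=O: 4 × 784 = 3136
    O-H: 8 × 457 = 3656
    Σ(formed) = 6792 kJ
  ΔH_1 = 5540 − 6792 = −1252 kJ
Reaction 2:
  Bonds broken (reactants):
    C-C: 1 × 359 = 359
    C-H: 6 × 407 = 2442
    C=C: 1 × 635 = 635
    F-F: 1 × 152 = 152
    Σ(broken) = 3588 kJ
  Bonds formed (products):
    C-C: 2 × 359 = 718
    C-F: 2 × 467 = 934
    C-H: 6 × 407 = 2442
    Σ(formed) = 4094 kJ
  ΔH_2 = 3588 − 4094 = −506 kJ
ΔH_1 − ΔH_2 = −746 kJ, so reaction 1 has the more negative ΔH; |ΔH_1 − ΔH_2| = 746 kJ.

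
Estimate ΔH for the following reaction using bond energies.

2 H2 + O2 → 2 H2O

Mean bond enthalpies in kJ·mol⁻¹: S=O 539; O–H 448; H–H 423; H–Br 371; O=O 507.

Bonds broken (reactants):
  H–H: 2 × 423 = 846
  O=O: 1 × 507 = 507
  Σ(broken) = 1353 kJ
Bonds formed (products):
  O–H: 4 × 448 = 1792
  Σ(formed) = 1792 kJ
ΔH = Σ(broken) − Σ(formed) = 1353 − 1792 = −439 kJ

ΔH ≈ −439 kJ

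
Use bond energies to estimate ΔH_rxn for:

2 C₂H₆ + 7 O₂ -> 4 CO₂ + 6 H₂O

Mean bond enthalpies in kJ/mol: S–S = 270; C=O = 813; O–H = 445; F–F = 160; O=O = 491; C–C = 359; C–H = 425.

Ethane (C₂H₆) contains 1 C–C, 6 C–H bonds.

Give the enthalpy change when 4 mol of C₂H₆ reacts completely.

ΔH = −5178 kJ

Bonds broken (reactants):
  C–C: 2 × 359 = 718
  C–H: 12 × 425 = 5100
  O=O: 7 × 491 = 3437
  Σ(broken) = 9255 kJ
Bonds formed (products):
  C=O: 8 × 813 = 6504
  O–H: 12 × 445 = 5340
  Σ(formed) = 11844 kJ
ΔH = Σ(broken) − Σ(formed) = 9255 − 11844 = −2589 kJ
For 2× the reaction as written: 2 × (−2589) = −5178 kJ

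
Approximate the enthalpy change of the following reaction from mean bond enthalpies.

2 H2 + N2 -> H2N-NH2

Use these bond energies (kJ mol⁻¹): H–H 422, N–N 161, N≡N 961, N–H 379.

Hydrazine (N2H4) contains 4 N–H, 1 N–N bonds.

Bonds broken (reactants):
  H–H: 2 × 422 = 844
  N≡N: 1 × 961 = 961
  Σ(broken) = 1805 kJ
Bonds formed (products):
  N–H: 4 × 379 = 1516
  N–N: 1 × 161 = 161
  Σ(formed) = 1677 kJ
ΔH = Σ(broken) − Σ(formed) = 1805 − 1677 = +128 kJ

ΔH ≈ +128 kJ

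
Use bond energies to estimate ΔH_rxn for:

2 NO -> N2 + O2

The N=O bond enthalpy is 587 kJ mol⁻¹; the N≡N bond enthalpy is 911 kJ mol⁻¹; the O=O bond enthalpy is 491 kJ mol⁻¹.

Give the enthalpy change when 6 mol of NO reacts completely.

ΔH = −684 kJ

Bonds broken (reactants):
  N=O: 2 × 587 = 1174
  Σ(broken) = 1174 kJ
Bonds formed (products):
  N≡N: 1 × 911 = 911
  O=O: 1 × 491 = 491
  Σ(formed) = 1402 kJ
ΔH = Σ(broken) − Σ(formed) = 1174 − 1402 = −228 kJ
For 3× the reaction as written: 3 × (−228) = −684 kJ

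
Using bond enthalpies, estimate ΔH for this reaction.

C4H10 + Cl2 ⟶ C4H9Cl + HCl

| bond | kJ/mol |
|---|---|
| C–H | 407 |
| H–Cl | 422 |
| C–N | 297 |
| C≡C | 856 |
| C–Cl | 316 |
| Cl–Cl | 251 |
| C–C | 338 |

Bonds broken (reactants):
  C–C: 3 × 338 = 1014
  C–H: 10 × 407 = 4070
  Cl–Cl: 1 × 251 = 251
  Σ(broken) = 5335 kJ
Bonds formed (products):
  C–C: 3 × 338 = 1014
  C–Cl: 1 × 316 = 316
  C–H: 9 × 407 = 3663
  H–Cl: 1 × 422 = 422
  Σ(formed) = 5415 kJ
ΔH = Σ(broken) − Σ(formed) = 5335 − 5415 = −80 kJ

ΔH ≈ −80 kJ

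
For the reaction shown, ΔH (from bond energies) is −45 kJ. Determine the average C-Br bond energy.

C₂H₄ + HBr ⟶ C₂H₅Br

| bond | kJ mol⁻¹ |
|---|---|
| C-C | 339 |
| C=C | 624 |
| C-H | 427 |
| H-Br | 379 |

Let D be the C-Br bond energy.
Σ(broken) = 4×427 + 1×624 + 1×379 = 2711
Σ(formed) = 1×D + 1×339 + 5×427 = 2474 + D
ΔH = Σ(broken) − Σ(formed) = (2711) − (2474 + D) = +237 − D
Setting this equal to −45 kJ gives D = 282 kJ/mol.

D(C-Br) ≈ 282 kJ/mol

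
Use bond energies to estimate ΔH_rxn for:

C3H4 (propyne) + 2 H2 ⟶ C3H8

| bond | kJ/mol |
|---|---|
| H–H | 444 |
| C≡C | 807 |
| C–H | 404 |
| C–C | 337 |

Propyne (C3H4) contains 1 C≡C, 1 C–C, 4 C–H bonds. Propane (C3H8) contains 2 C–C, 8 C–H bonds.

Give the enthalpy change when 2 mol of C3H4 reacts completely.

ΔH = −516 kJ

Bonds broken (reactants):
  C≡C: 1 × 807 = 807
  C–C: 1 × 337 = 337
  C–H: 4 × 404 = 1616
  H–H: 2 × 444 = 888
  Σ(broken) = 3648 kJ
Bonds formed (products):
  C–C: 2 × 337 = 674
  C–H: 8 × 404 = 3232
  Σ(formed) = 3906 kJ
ΔH = Σ(broken) − Σ(formed) = 3648 − 3906 = −258 kJ
For 2× the reaction as written: 2 × (−258) = −516 kJ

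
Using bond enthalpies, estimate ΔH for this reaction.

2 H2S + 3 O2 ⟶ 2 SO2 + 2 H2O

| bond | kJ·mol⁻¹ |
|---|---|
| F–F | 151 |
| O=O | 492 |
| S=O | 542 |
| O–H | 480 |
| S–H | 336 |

Bonds broken (reactants):
  O=O: 3 × 492 = 1476
  S–H: 4 × 336 = 1344
  Σ(broken) = 2820 kJ
Bonds formed (products):
  O–H: 4 × 480 = 1920
  S=O: 4 × 542 = 2168
  Σ(formed) = 4088 kJ
ΔH = Σ(broken) − Σ(formed) = 2820 − 4088 = −1268 kJ

ΔH ≈ −1268 kJ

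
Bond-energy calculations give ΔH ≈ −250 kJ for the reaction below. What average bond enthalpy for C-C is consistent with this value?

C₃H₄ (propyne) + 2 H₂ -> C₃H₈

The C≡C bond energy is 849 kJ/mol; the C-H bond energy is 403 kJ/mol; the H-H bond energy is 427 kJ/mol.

Let D be the C-C bond energy.
Σ(broken) = 1×849 + 1×D + 4×403 + 2×427 = 3315 + D
Σ(formed) = 2×D + 8×403 = 3224 + 2D
ΔH = Σ(broken) − Σ(formed) = (3315 + D) − (3224 + 2D) = +91 − D
Setting this equal to −250 kJ gives D = 341 kJ/mol.

D(C-C) ≈ 341 kJ/mol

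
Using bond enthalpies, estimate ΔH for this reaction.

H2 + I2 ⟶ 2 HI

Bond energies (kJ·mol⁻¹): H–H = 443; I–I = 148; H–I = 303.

Bonds broken (reactants):
  H–H: 1 × 443 = 443
  I–I: 1 × 148 = 148
  Σ(broken) = 591 kJ
Bonds formed (products):
  H–I: 2 × 303 = 606
  Σ(formed) = 606 kJ
ΔH = Σ(broken) − Σ(formed) = 591 − 606 = −15 kJ

ΔH ≈ −15 kJ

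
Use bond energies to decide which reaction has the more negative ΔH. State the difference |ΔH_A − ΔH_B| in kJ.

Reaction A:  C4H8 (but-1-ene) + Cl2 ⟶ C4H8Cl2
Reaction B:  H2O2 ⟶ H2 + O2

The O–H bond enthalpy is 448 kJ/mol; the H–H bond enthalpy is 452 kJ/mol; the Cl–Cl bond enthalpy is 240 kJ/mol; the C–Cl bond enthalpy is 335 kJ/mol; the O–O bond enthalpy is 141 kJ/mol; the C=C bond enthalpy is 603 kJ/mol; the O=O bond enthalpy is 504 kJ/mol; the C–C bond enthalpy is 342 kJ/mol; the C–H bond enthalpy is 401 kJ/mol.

Reaction A:
  Bonds broken (reactants):
    C–C: 2 × 342 = 684
    C–H: 8 × 401 = 3208
    C=C: 1 × 603 = 603
    Cl–Cl: 1 × 240 = 240
    Σ(broken) = 4735 kJ
  Bonds formed (products):
    C–C: 3 × 342 = 1026
    C–Cl: 2 × 335 = 670
    C–H: 8 × 401 = 3208
    Σ(formed) = 4904 kJ
  ΔH_A = 4735 − 4904 = −169 kJ
Reaction B:
  Bonds broken (reactants):
    O–H: 2 × 448 = 896
    O–O: 1 × 141 = 141
    Σ(broken) = 1037 kJ
  Bonds formed (products):
    H–H: 1 × 452 = 452
    O=O: 1 × 504 = 504
    Σ(formed) = 956 kJ
  ΔH_B = 1037 − 956 = +81 kJ
ΔH_A − ΔH_B = −250 kJ, so reaction A has the more negative ΔH; |ΔH_A − ΔH_B| = 250 kJ.

Reaction A, by 250 kJ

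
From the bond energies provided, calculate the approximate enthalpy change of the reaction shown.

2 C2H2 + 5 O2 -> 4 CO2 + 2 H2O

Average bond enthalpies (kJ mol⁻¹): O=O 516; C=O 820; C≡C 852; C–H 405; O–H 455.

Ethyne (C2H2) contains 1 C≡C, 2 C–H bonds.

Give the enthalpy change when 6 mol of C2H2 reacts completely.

Bonds broken (reactants):
  C≡C: 2 × 852 = 1704
  C–H: 4 × 405 = 1620
  O=O: 5 × 516 = 2580
  Σ(broken) = 5904 kJ
Bonds formed (products):
  C=O: 8 × 820 = 6560
  O–H: 4 × 455 = 1820
  Σ(formed) = 8380 kJ
ΔH = Σ(broken) − Σ(formed) = 5904 − 8380 = −2476 kJ
For 3× the reaction as written: 3 × (−2476) = −7428 kJ

ΔH = −7428 kJ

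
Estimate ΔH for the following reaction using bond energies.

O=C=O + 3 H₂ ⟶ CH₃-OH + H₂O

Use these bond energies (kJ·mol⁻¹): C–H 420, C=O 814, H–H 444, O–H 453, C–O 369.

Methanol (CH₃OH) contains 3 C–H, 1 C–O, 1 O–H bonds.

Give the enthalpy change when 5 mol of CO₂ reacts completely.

Bonds broken (reactants):
  C=O: 2 × 814 = 1628
  H–H: 3 × 444 = 1332
  Σ(broken) = 2960 kJ
Bonds formed (products):
  C–H: 3 × 420 = 1260
  C–O: 1 × 369 = 369
  O–H: 3 × 453 = 1359
  Σ(formed) = 2988 kJ
ΔH = Σ(broken) − Σ(formed) = 2960 − 2988 = −28 kJ
For 5× the reaction as written: 5 × (−28) = −140 kJ

ΔH = −140 kJ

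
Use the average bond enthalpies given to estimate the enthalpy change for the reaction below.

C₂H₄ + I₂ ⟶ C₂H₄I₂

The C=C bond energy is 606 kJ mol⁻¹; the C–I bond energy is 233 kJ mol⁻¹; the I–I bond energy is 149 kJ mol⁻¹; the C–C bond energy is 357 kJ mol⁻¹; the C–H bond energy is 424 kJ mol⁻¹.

ΔH ≈ −68 kJ

Bonds broken (reactants):
  C–H: 4 × 424 = 1696
  C=C: 1 × 606 = 606
  I–I: 1 × 149 = 149
  Σ(broken) = 2451 kJ
Bonds formed (products):
  C–C: 1 × 357 = 357
  C–H: 4 × 424 = 1696
  C–I: 2 × 233 = 466
  Σ(formed) = 2519 kJ
ΔH = Σ(broken) − Σ(formed) = 2451 − 2519 = −68 kJ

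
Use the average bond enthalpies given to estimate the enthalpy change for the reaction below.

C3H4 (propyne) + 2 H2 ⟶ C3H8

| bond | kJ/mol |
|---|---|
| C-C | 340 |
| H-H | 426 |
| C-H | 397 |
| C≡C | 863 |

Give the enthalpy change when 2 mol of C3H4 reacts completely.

Bonds broken (reactants):
  C≡C: 1 × 863 = 863
  C-C: 1 × 340 = 340
  C-H: 4 × 397 = 1588
  H-H: 2 × 426 = 852
  Σ(broken) = 3643 kJ
Bonds formed (products):
  C-C: 2 × 340 = 680
  C-H: 8 × 397 = 3176
  Σ(formed) = 3856 kJ
ΔH = Σ(broken) − Σ(formed) = 3643 − 3856 = −213 kJ
For 2× the reaction as written: 2 × (−213) = −426 kJ

ΔH = −426 kJ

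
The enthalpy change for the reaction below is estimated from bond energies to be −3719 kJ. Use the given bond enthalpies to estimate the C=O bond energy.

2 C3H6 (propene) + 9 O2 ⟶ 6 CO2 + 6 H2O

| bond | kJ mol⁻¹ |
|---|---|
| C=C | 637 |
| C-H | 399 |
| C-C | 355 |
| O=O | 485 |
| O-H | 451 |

Let D be the C=O bond energy.
Σ(broken) = 2×355 + 12×399 + 2×637 + 9×485 = 11137
Σ(formed) = 12×D + 12×451 = 5412 + 12D
ΔH = Σ(broken) − Σ(formed) = (11137) − (5412 + 12D) = +5725 − 12D
Setting this equal to −3719 kJ gives 12D = 9444, so D = 787 kJ/mol.

D(C=O) ≈ 787 kJ/mol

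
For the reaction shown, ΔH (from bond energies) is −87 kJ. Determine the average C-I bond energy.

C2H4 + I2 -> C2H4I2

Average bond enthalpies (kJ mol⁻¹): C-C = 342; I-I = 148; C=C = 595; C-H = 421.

D(C-I) ≈ 244 kJ/mol

Let D be the C-I bond energy.
Σ(broken) = 4×421 + 1×595 + 1×148 = 2427
Σ(formed) = 1×342 + 4×421 + 2×D = 2026 + 2D
ΔH = Σ(broken) − Σ(formed) = (2427) − (2026 + 2D) = +401 − 2D
Setting this equal to −87 kJ gives 2D = 488, so D = 244 kJ/mol.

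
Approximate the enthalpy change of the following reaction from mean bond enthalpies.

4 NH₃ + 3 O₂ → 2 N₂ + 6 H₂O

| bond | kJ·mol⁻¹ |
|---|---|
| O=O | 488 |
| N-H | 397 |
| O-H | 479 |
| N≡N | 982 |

Bonds broken (reactants):
  N-H: 12 × 397 = 4764
  O=O: 3 × 488 = 1464
  Σ(broken) = 6228 kJ
Bonds formed (products):
  N≡N: 2 × 982 = 1964
  O-H: 12 × 479 = 5748
  Σ(formed) = 7712 kJ
ΔH = Σ(broken) − Σ(formed) = 6228 − 7712 = −1484 kJ

ΔH ≈ −1484 kJ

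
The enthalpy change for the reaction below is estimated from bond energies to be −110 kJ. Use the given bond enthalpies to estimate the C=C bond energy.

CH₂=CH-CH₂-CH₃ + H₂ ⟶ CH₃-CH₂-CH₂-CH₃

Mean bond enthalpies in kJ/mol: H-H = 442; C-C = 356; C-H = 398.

D(C=C) ≈ 600 kJ/mol

Let D be the C=C bond energy.
Σ(broken) = 2×356 + 8×398 + 1×D + 1×442 = 4338 + D
Σ(formed) = 3×356 + 10×398 = 5048
ΔH = Σ(broken) − Σ(formed) = (4338 + D) − (5048) = −710 + D
Setting this equal to −110 kJ gives D = 600 kJ/mol.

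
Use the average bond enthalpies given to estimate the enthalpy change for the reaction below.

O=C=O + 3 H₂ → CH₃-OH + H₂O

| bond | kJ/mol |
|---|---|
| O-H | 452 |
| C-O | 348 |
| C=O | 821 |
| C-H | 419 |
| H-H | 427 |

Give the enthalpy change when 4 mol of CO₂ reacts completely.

ΔH = −152 kJ

Bonds broken (reactants):
  C=O: 2 × 821 = 1642
  H-H: 3 × 427 = 1281
  Σ(broken) = 2923 kJ
Bonds formed (products):
  C-H: 3 × 419 = 1257
  C-O: 1 × 348 = 348
  O-H: 3 × 452 = 1356
  Σ(formed) = 2961 kJ
ΔH = Σ(broken) − Σ(formed) = 2923 − 2961 = −38 kJ
For 4× the reaction as written: 4 × (−38) = −152 kJ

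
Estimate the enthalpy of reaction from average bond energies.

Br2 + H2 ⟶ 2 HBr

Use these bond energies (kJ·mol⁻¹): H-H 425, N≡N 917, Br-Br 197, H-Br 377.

Bonds broken (reactants):
  Br-Br: 1 × 197 = 197
  H-H: 1 × 425 = 425
  Σ(broken) = 622 kJ
Bonds formed (products):
  H-Br: 2 × 377 = 754
  Σ(formed) = 754 kJ
ΔH = Σ(broken) − Σ(formed) = 622 − 754 = −132 kJ

ΔH ≈ −132 kJ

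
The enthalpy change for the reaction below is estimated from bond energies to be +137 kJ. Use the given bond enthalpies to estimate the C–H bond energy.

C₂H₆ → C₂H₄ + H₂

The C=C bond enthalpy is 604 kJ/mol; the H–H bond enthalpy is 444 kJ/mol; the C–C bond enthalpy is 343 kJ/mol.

Let D be the C–H bond energy.
Σ(broken) = 1×343 + 6×D = 343 + 6D
Σ(formed) = 4×D + 1×604 + 1×444 = 1048 + 4D
ΔH = Σ(broken) − Σ(formed) = (343 + 6D) − (1048 + 4D) = −705 + 2D
Setting this equal to +137 kJ gives 2D = 842, so D = 421 kJ/mol.

D(C–H) ≈ 421 kJ/mol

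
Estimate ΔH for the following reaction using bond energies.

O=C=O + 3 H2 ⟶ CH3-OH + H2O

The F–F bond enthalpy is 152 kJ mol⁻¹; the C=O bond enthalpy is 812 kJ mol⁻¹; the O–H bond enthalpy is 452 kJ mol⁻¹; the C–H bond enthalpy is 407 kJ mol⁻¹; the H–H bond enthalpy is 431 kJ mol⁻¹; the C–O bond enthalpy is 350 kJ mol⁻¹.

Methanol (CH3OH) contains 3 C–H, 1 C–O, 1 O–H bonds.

ΔH ≈ −10 kJ

Bonds broken (reactants):
  C=O: 2 × 812 = 1624
  H–H: 3 × 431 = 1293
  Σ(broken) = 2917 kJ
Bonds formed (products):
  C–H: 3 × 407 = 1221
  C–O: 1 × 350 = 350
  O–H: 3 × 452 = 1356
  Σ(formed) = 2927 kJ
ΔH = Σ(broken) − Σ(formed) = 2917 − 2927 = −10 kJ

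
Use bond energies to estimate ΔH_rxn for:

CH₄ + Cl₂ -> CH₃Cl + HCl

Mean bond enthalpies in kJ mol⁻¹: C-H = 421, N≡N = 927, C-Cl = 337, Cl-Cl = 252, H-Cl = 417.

Bonds broken (reactants):
  C-H: 4 × 421 = 1684
  Cl-Cl: 1 × 252 = 252
  Σ(broken) = 1936 kJ
Bonds formed (products):
  C-Cl: 1 × 337 = 337
  C-H: 3 × 421 = 1263
  H-Cl: 1 × 417 = 417
  Σ(formed) = 2017 kJ
ΔH = Σ(broken) − Σ(formed) = 1936 − 2017 = −81 kJ

ΔH ≈ −81 kJ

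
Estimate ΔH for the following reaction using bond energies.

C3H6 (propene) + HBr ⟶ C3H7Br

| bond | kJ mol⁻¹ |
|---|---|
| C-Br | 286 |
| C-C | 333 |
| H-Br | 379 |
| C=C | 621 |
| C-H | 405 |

ΔH ≈ −24 kJ

Bonds broken (reactants):
  C-C: 1 × 333 = 333
  C-H: 6 × 405 = 2430
  C=C: 1 × 621 = 621
  H-Br: 1 × 379 = 379
  Σ(broken) = 3763 kJ
Bonds formed (products):
  C-Br: 1 × 286 = 286
  C-C: 2 × 333 = 666
  C-H: 7 × 405 = 2835
  Σ(formed) = 3787 kJ
ΔH = Σ(broken) − Σ(formed) = 3763 − 3787 = −24 kJ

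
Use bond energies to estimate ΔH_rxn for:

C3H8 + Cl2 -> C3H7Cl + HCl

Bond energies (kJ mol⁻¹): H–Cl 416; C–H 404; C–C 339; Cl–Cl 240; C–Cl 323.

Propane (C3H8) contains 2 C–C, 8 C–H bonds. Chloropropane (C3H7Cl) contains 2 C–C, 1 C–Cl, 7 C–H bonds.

ΔH ≈ −95 kJ

Bonds broken (reactants):
  C–C: 2 × 339 = 678
  C–H: 8 × 404 = 3232
  Cl–Cl: 1 × 240 = 240
  Σ(broken) = 4150 kJ
Bonds formed (products):
  C–C: 2 × 339 = 678
  C–Cl: 1 × 323 = 323
  C–H: 7 × 404 = 2828
  H–Cl: 1 × 416 = 416
  Σ(formed) = 4245 kJ
ΔH = Σ(broken) − Σ(formed) = 4150 − 4245 = −95 kJ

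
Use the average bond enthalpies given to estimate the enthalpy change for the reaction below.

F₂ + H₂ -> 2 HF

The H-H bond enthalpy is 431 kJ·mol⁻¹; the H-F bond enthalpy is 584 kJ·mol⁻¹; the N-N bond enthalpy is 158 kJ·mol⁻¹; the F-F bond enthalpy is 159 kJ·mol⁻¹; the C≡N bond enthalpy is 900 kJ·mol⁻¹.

Bonds broken (reactants):
  F-F: 1 × 159 = 159
  H-H: 1 × 431 = 431
  Σ(broken) = 590 kJ
Bonds formed (products):
  H-F: 2 × 584 = 1168
  Σ(formed) = 1168 kJ
ΔH = Σ(broken) − Σ(formed) = 590 − 1168 = −578 kJ

ΔH ≈ −578 kJ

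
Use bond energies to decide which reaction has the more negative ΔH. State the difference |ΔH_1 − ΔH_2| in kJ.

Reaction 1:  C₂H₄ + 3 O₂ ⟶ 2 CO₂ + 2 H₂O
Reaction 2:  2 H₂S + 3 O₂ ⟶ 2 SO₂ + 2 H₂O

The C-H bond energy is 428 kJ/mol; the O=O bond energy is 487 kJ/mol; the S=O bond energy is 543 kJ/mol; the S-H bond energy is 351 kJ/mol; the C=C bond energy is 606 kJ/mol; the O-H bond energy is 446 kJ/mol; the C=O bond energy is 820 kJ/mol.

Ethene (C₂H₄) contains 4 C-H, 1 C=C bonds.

Reaction 1, by 194 kJ

Reaction 1:
  Bonds broken (reactants):
    C-H: 4 × 428 = 1712
    C=C: 1 × 606 = 606
    O=O: 3 × 487 = 1461
    Σ(broken) = 3779 kJ
  Bonds formed (products):
    C=O: 4 × 820 = 3280
    O-H: 4 × 446 = 1784
    Σ(formed) = 5064 kJ
  ΔH_1 = 3779 − 5064 = −1285 kJ
Reaction 2:
  Bonds broken (reactants):
    O=O: 3 × 487 = 1461
    S-H: 4 × 351 = 1404
    Σ(broken) = 2865 kJ
  Bonds formed (products):
    O-H: 4 × 446 = 1784
    S=O: 4 × 543 = 2172
    Σ(formed) = 3956 kJ
  ΔH_2 = 2865 − 3956 = −1091 kJ
ΔH_1 − ΔH_2 = −194 kJ, so reaction 1 has the more negative ΔH; |ΔH_1 − ΔH_2| = 194 kJ.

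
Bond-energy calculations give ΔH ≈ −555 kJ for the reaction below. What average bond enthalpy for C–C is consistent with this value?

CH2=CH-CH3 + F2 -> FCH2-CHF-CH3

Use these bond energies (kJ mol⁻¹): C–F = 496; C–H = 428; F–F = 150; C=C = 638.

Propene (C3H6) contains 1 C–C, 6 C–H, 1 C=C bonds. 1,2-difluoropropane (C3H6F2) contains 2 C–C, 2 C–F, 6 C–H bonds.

Let D be the C–C bond energy.
Σ(broken) = 1×D + 6×428 + 1×638 + 1×150 = 3356 + D
Σ(formed) = 2×D + 2×496 + 6×428 = 3560 + 2D
ΔH = Σ(broken) − Σ(formed) = (3356 + D) − (3560 + 2D) = −204 − D
Setting this equal to −555 kJ gives D = 351 kJ/mol.

D(C–C) ≈ 351 kJ/mol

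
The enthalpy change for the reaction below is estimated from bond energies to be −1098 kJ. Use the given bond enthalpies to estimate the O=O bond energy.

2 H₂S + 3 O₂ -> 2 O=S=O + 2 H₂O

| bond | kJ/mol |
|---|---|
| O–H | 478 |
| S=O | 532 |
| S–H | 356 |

D(O=O) ≈ 506 kJ/mol

Let D be the O=O bond energy.
Σ(broken) = 3×D + 4×356 = 1424 + 3D
Σ(formed) = 4×478 + 4×532 = 4040
ΔH = Σ(broken) − Σ(formed) = (1424 + 3D) − (4040) = −2616 + 3D
Setting this equal to −1098 kJ gives 3D = 1518, so D = 506 kJ/mol.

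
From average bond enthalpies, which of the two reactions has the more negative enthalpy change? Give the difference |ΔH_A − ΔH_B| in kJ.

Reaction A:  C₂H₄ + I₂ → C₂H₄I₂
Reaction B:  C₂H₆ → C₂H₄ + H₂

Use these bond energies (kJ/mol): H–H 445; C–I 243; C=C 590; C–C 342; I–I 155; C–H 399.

Reaction A, by 188 kJ

Reaction A:
  Bonds broken (reactants):
    C–H: 4 × 399 = 1596
    C=C: 1 × 590 = 590
    I–I: 1 × 155 = 155
    Σ(broken) = 2341 kJ
  Bonds formed (products):
    C–C: 1 × 342 = 342
    C–H: 4 × 399 = 1596
    C–I: 2 × 243 = 486
    Σ(formed) = 2424 kJ
  ΔH_A = 2341 − 2424 = −83 kJ
Reaction B:
  Bonds broken (reactants):
    C–C: 1 × 342 = 342
    C–H: 6 × 399 = 2394
    Σ(broken) = 2736 kJ
  Bonds formed (products):
    C–H: 4 × 399 = 1596
    C=C: 1 × 590 = 590
    H–H: 1 × 445 = 445
    Σ(formed) = 2631 kJ
  ΔH_B = 2736 − 2631 = +105 kJ
ΔH_A − ΔH_B = −188 kJ, so reaction A has the more negative ΔH; |ΔH_A − ΔH_B| = 188 kJ.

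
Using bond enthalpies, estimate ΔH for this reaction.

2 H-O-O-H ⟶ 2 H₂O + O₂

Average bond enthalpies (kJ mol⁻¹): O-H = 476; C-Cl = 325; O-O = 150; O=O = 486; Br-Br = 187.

ΔH ≈ −186 kJ

Bonds broken (reactants):
  O-H: 4 × 476 = 1904
  O-O: 2 × 150 = 300
  Σ(broken) = 2204 kJ
Bonds formed (products):
  O-H: 4 × 476 = 1904
  O=O: 1 × 486 = 486
  Σ(formed) = 2390 kJ
ΔH = Σ(broken) − Σ(formed) = 2204 − 2390 = −186 kJ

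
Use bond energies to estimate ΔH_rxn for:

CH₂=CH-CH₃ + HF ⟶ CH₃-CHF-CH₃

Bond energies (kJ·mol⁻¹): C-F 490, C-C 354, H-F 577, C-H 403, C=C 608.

ΔH ≈ −62 kJ

Bonds broken (reactants):
  C-C: 1 × 354 = 354
  C-H: 6 × 403 = 2418
  C=C: 1 × 608 = 608
  H-F: 1 × 577 = 577
  Σ(broken) = 3957 kJ
Bonds formed (products):
  C-C: 2 × 354 = 708
  C-F: 1 × 490 = 490
  C-H: 7 × 403 = 2821
  Σ(formed) = 4019 kJ
ΔH = Σ(broken) − Σ(formed) = 3957 − 4019 = −62 kJ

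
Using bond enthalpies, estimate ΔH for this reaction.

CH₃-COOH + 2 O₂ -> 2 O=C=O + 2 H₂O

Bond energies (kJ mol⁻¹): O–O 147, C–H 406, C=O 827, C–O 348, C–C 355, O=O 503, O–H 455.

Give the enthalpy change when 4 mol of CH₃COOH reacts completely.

ΔH = −3676 kJ

Bonds broken (reactants):
  C–C: 1 × 355 = 355
  C–H: 3 × 406 = 1218
  C–O: 1 × 348 = 348
  C=O: 1 × 827 = 827
  O–H: 1 × 455 = 455
  O=O: 2 × 503 = 1006
  Σ(broken) = 4209 kJ
Bonds formed (products):
  C=O: 4 × 827 = 3308
  O–H: 4 × 455 = 1820
  Σ(formed) = 5128 kJ
ΔH = Σ(broken) − Σ(formed) = 4209 − 5128 = −919 kJ
For 4× the reaction as written: 4 × (−919) = −3676 kJ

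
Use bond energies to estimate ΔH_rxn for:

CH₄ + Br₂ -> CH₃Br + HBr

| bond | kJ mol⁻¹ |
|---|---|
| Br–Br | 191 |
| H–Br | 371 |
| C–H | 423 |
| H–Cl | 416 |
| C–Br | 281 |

ΔH ≈ −38 kJ

Bonds broken (reactants):
  Br–Br: 1 × 191 = 191
  C–H: 4 × 423 = 1692
  Σ(broken) = 1883 kJ
Bonds formed (products):
  C–Br: 1 × 281 = 281
  C–H: 3 × 423 = 1269
  H–Br: 1 × 371 = 371
  Σ(formed) = 1921 kJ
ΔH = Σ(broken) − Σ(formed) = 1883 − 1921 = −38 kJ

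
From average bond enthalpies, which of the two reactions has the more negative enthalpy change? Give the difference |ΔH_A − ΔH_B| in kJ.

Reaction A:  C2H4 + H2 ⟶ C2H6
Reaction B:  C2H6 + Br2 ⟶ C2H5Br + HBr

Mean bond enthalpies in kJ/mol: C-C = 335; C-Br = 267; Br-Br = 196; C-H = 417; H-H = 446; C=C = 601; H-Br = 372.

Reaction A:
  Bonds broken (reactants):
    C-H: 4 × 417 = 1668
    C=C: 1 × 601 = 601
    H-H: 1 × 446 = 446
    Σ(broken) = 2715 kJ
  Bonds formed (products):
    C-C: 1 × 335 = 335
    C-H: 6 × 417 = 2502
    Σ(formed) = 2837 kJ
  ΔH_A = 2715 − 2837 = −122 kJ
Reaction B:
  Bonds broken (reactants):
    Br-Br: 1 × 196 = 196
    C-C: 1 × 335 = 335
    C-H: 6 × 417 = 2502
    Σ(broken) = 3033 kJ
  Bonds formed (products):
    C-Br: 1 × 267 = 267
    C-C: 1 × 335 = 335
    C-H: 5 × 417 = 2085
    H-Br: 1 × 372 = 372
    Σ(formed) = 3059 kJ
  ΔH_B = 3033 − 3059 = −26 kJ
ΔH_A − ΔH_B = −96 kJ, so reaction A has the more negative ΔH; |ΔH_A − ΔH_B| = 96 kJ.

Reaction A, by 96 kJ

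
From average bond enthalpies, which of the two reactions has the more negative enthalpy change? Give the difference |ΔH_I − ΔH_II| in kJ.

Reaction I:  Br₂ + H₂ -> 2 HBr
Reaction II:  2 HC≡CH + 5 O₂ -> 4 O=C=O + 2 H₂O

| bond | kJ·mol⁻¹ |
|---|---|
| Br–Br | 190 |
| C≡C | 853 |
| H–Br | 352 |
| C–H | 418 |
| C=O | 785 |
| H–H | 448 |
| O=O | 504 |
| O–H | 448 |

Reaction II, by 2108 kJ

Reaction I:
  Bonds broken (reactants):
    Br–Br: 1 × 190 = 190
    H–H: 1 × 448 = 448
    Σ(broken) = 638 kJ
  Bonds formed (products):
    H–Br: 2 × 352 = 704
    Σ(formed) = 704 kJ
  ΔH_I = 638 − 704 = −66 kJ
Reaction II:
  Bonds broken (reactants):
    C≡C: 2 × 853 = 1706
    C–H: 4 × 418 = 1672
    O=O: 5 × 504 = 2520
    Σ(broken) = 5898 kJ
  Bonds formed (products):
    C=O: 8 × 785 = 6280
    O–H: 4 × 448 = 1792
    Σ(formed) = 8072 kJ
  ΔH_II = 5898 − 8072 = −2174 kJ
ΔH_I − ΔH_II = +2108 kJ, so reaction II has the more negative ΔH; |ΔH_I − ΔH_II| = 2108 kJ.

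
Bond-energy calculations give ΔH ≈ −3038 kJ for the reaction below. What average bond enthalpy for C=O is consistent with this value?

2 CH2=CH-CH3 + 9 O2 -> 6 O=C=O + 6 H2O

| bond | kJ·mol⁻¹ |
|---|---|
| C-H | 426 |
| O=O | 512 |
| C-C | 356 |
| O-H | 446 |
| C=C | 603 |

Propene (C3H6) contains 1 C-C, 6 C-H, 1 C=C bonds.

Let D be the C=O bond energy.
Σ(broken) = 2×356 + 12×426 + 2×603 + 9×512 = 11638
Σ(formed) = 12×D + 12×446 = 5352 + 12D
ΔH = Σ(broken) − Σ(formed) = (11638) − (5352 + 12D) = +6286 − 12D
Setting this equal to −3038 kJ gives 12D = 9324, so D = 777 kJ/mol.

D(C=O) ≈ 777 kJ/mol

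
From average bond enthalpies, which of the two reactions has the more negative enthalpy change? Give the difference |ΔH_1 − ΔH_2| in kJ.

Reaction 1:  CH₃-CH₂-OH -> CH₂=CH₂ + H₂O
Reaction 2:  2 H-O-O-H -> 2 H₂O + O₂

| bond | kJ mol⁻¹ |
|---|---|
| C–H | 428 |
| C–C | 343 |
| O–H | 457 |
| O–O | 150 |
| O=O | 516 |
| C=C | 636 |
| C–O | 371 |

Reaction 2, by 265 kJ

Reaction 1:
  Bonds broken (reactants):
    C–C: 1 × 343 = 343
    C–H: 5 × 428 = 2140
    C–O: 1 × 371 = 371
    O–H: 1 × 457 = 457
    Σ(broken) = 3311 kJ
  Bonds formed (products):
    C–H: 4 × 428 = 1712
    C=C: 1 × 636 = 636
    O–H: 2 × 457 = 914
    Σ(formed) = 3262 kJ
  ΔH_1 = 3311 − 3262 = +49 kJ
Reaction 2:
  Bonds broken (reactants):
    O–H: 4 × 457 = 1828
    O–O: 2 × 150 = 300
    Σ(broken) = 2128 kJ
  Bonds formed (products):
    O–H: 4 × 457 = 1828
    O=O: 1 × 516 = 516
    Σ(formed) = 2344 kJ
  ΔH_2 = 2128 − 2344 = −216 kJ
ΔH_1 − ΔH_2 = +265 kJ, so reaction 2 has the more negative ΔH; |ΔH_1 − ΔH_2| = 265 kJ.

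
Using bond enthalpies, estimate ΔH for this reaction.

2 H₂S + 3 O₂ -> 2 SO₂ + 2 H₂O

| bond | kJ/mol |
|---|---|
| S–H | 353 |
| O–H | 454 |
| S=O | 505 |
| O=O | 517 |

Bonds broken (reactants):
  O=O: 3 × 517 = 1551
  S–H: 4 × 353 = 1412
  Σ(broken) = 2963 kJ
Bonds formed (products):
  O–H: 4 × 454 = 1816
  S=O: 4 × 505 = 2020
  Σ(formed) = 3836 kJ
ΔH = Σ(broken) − Σ(formed) = 2963 − 3836 = −873 kJ

ΔH ≈ −873 kJ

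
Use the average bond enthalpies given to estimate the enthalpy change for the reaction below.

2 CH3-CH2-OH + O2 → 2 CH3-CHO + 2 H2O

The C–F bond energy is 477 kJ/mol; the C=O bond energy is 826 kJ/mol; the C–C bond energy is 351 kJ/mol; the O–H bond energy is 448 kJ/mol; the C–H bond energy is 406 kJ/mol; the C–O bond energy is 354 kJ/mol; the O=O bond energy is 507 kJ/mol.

Bonds broken (reactants):
  C–C: 2 × 351 = 702
  C–H: 10 × 406 = 4060
  C–O: 2 × 354 = 708
  O–H: 2 × 448 = 896
  O=O: 1 × 507 = 507
  Σ(broken) = 6873 kJ
Bonds formed (products):
  C–C: 2 × 351 = 702
  C–H: 8 × 406 = 3248
  C=O: 2 × 826 = 1652
  O–H: 4 × 448 = 1792
  Σ(formed) = 7394 kJ
ΔH = Σ(broken) − Σ(formed) = 6873 − 7394 = −521 kJ

ΔH ≈ −521 kJ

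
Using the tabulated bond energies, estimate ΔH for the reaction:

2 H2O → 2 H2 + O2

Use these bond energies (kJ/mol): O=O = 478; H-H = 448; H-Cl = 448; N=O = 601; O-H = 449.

ΔH ≈ +422 kJ

Bonds broken (reactants):
  O-H: 4 × 449 = 1796
  Σ(broken) = 1796 kJ
Bonds formed (products):
  H-H: 2 × 448 = 896
  O=O: 1 × 478 = 478
  Σ(formed) = 1374 kJ
ΔH = Σ(broken) − Σ(formed) = 1796 − 1374 = +422 kJ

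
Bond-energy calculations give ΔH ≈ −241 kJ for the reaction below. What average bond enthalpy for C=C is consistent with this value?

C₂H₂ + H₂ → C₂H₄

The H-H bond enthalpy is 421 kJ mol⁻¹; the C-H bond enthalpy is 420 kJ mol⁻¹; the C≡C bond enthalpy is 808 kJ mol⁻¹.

D(C=C) ≈ 630 kJ/mol

Let D be the C=C bond energy.
Σ(broken) = 1×808 + 2×420 + 1×421 = 2069
Σ(formed) = 4×420 + 1×D = 1680 + D
ΔH = Σ(broken) − Σ(formed) = (2069) − (1680 + D) = +389 − D
Setting this equal to −241 kJ gives D = 630 kJ/mol.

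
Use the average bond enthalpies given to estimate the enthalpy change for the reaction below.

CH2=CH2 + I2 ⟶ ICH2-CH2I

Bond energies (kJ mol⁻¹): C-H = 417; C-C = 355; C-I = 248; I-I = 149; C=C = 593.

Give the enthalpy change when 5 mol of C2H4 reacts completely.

ΔH = −545 kJ

Bonds broken (reactants):
  C-H: 4 × 417 = 1668
  C=C: 1 × 593 = 593
  I-I: 1 × 149 = 149
  Σ(broken) = 2410 kJ
Bonds formed (products):
  C-C: 1 × 355 = 355
  C-H: 4 × 417 = 1668
  C-I: 2 × 248 = 496
  Σ(formed) = 2519 kJ
ΔH = Σ(broken) − Σ(formed) = 2410 − 2519 = −109 kJ
For 5× the reaction as written: 5 × (−109) = −545 kJ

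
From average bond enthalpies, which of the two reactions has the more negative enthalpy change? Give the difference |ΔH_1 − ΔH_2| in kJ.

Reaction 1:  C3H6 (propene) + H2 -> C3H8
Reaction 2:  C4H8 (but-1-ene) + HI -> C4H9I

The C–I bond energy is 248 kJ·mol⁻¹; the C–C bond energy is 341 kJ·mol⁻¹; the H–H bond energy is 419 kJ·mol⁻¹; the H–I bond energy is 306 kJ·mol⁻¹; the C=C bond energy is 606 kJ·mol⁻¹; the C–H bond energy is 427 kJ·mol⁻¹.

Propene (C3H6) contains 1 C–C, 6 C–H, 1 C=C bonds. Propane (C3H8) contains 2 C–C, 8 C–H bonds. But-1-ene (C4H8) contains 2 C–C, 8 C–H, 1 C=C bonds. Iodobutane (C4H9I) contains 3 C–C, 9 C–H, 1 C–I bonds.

Reaction 1, by 66 kJ

Reaction 1:
  Bonds broken (reactants):
    C–C: 1 × 341 = 341
    C–H: 6 × 427 = 2562
    C=C: 1 × 606 = 606
    H–H: 1 × 419 = 419
    Σ(broken) = 3928 kJ
  Bonds formed (products):
    C–C: 2 × 341 = 682
    C–H: 8 × 427 = 3416
    Σ(formed) = 4098 kJ
  ΔH_1 = 3928 − 4098 = −170 kJ
Reaction 2:
  Bonds broken (reactants):
    C–C: 2 × 341 = 682
    C–H: 8 × 427 = 3416
    C=C: 1 × 606 = 606
    H–I: 1 × 306 = 306
    Σ(broken) = 5010 kJ
  Bonds formed (products):
    C–C: 3 × 341 = 1023
    C–H: 9 × 427 = 3843
    C–I: 1 × 248 = 248
    Σ(formed) = 5114 kJ
  ΔH_2 = 5010 − 5114 = −104 kJ
ΔH_1 − ΔH_2 = −66 kJ, so reaction 1 has the more negative ΔH; |ΔH_1 − ΔH_2| = 66 kJ.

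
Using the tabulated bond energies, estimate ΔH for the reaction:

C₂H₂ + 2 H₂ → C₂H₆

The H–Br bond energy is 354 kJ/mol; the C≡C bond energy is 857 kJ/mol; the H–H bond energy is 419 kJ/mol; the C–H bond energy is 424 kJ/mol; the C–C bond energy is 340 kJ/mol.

ΔH ≈ −341 kJ

Bonds broken (reactants):
  C≡C: 1 × 857 = 857
  C–H: 2 × 424 = 848
  H–H: 2 × 419 = 838
  Σ(broken) = 2543 kJ
Bonds formed (products):
  C–C: 1 × 340 = 340
  C–H: 6 × 424 = 2544
  Σ(formed) = 2884 kJ
ΔH = Σ(broken) − Σ(formed) = 2543 − 2884 = −341 kJ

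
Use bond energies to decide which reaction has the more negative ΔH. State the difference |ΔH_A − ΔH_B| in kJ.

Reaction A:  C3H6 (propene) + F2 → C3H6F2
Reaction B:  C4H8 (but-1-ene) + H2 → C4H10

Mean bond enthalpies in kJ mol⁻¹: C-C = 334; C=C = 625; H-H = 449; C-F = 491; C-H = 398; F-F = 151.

Reaction A:
  Bonds broken (reactants):
    C-C: 1 × 334 = 334
    C-H: 6 × 398 = 2388
    C=C: 1 × 625 = 625
    F-F: 1 × 151 = 151
    Σ(broken) = 3498 kJ
  Bonds formed (products):
    C-C: 2 × 334 = 668
    C-F: 2 × 491 = 982
    C-H: 6 × 398 = 2388
    Σ(formed) = 4038 kJ
  ΔH_A = 3498 − 4038 = −540 kJ
Reaction B:
  Bonds broken (reactants):
    C-C: 2 × 334 = 668
    C-H: 8 × 398 = 3184
    C=C: 1 × 625 = 625
    H-H: 1 × 449 = 449
    Σ(broken) = 4926 kJ
  Bonds formed (products):
    C-C: 3 × 334 = 1002
    C-H: 10 × 398 = 3980
    Σ(formed) = 4982 kJ
  ΔH_B = 4926 − 4982 = −56 kJ
ΔH_A − ΔH_B = −484 kJ, so reaction A has the more negative ΔH; |ΔH_A − ΔH_B| = 484 kJ.

Reaction A, by 484 kJ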